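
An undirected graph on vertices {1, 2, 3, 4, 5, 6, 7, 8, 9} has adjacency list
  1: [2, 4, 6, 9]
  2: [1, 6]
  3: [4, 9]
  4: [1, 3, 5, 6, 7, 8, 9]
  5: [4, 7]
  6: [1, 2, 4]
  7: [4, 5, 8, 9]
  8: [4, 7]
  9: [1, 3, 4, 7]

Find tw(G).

A width-2 tree decomposition is:
Bags: B1 = {1, 4, 9}  B2 = {3, 4, 9}  B3 = {4, 7, 9}  B4 = {4, 5, 7}  B5 = {1, 4, 6}  B6 = {4, 7, 8}  B7 = {1, 2, 6}
Tree: B1–B2, B2–B3, B3–B4, B1–B5, B4–B6, B5–B7
Every bag has size at most 3, so the width is 3 − 1 = 2 and tw(G) ≤ 2. Conversely, {1, 2, 6} is a clique of size 3, and the vertices of any clique must share a bag in every tree decomposition; so some bag has ≥ 3 vertices and tw(G) ≥ 2. The upper and lower bounds meet at 2, so that is the treewidth.

2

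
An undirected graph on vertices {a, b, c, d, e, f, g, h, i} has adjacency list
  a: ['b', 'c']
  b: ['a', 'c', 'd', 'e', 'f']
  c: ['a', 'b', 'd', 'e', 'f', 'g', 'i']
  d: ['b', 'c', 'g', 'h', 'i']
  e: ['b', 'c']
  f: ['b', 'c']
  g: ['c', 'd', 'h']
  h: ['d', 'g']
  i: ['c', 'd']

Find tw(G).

2

A width-2 tree decomposition is:
Bags: B1 = {c, d, g}  B2 = {b, c, d}  B3 = {b, c, e}  B4 = {b, c, f}  B5 = {a, b, c}  B6 = {c, d, i}  B7 = {d, g, h}
Tree: B1–B2, B2–B3, B2–B4, B2–B5, B2–B6, B1–B7
The largest bag has 3 vertices, giving width 2; this decomposition certifies tw(G) ≤ 2. On the other hand G contains the 3-clique {d, g, h}. A clique must lie in a single bag of any decomposition, so no decomposition can have width below 2. Therefore the treewidth is 2.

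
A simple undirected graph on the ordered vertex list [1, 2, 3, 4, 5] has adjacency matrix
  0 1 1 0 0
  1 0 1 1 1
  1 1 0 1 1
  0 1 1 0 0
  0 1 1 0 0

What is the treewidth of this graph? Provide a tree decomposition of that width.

Treewidth 2.
One such decomposition:
Bags: B1 = {2, 3, 5}  B2 = {1, 2, 3}  B3 = {2, 3, 4}
Tree: B1–B2, B2–B3

Each bag holds 3 vertices, so the decomposition has width 2, which upper-bounds the treewidth. Conversely, {1, 2, 3} is a clique of size 3, and the vertices of any clique must share a bag in every tree decomposition; so some bag has ≥ 3 vertices and tw(G) ≥ 2. Hence tw(G) = 2 exactly.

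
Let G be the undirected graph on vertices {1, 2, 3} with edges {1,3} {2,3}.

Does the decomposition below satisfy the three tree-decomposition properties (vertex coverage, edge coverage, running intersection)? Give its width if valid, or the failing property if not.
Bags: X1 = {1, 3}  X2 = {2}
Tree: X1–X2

No — edge (3,2) lies in no bag.

A tree decomposition must satisfy three properties: every vertex lies in some bag; for every edge, both endpoints lie together in some bag; and for every vertex, the bags containing it form a connected subtree. Here edge (3,2) lies in no bag, so the decomposition is invalid.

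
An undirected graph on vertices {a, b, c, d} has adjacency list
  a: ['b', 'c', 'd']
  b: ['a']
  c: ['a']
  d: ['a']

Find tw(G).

1

A width-1 tree decomposition is:
Bags: B1 = {a, b}  B2 = {a, c}  B3 = {a, d}
Tree: B1–B2, B2–B3
Each bag holds 2 vertices, so the decomposition has width 1, which upper-bounds the treewidth. G has an edge, so its treewidth is at least 1. Therefore the treewidth is 1.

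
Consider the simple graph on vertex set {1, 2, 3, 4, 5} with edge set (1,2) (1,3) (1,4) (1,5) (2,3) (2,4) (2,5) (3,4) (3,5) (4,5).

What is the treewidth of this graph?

A width-4 tree decomposition is:
Bags: B1 = {1, 2, 3, 4, 5}
Tree: (single bag)
With just one bag of size 5, the width is 5 − 1 = 4, so tw(G) ≤ 4. For the lower bound, the 5 vertices {1, 2, 3, 4, 5} are pairwise adjacent, and any tree decomposition puts a clique entirely inside one bag — forcing width ≥ 4. Combining the bounds, tw(G) = 4.

4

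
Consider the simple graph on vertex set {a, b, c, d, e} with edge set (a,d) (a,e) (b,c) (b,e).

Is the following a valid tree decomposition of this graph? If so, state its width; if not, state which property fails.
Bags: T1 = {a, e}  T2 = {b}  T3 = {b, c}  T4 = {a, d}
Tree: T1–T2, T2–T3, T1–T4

No — edge (e,b) lies in no bag.

A tree decomposition must satisfy three properties: every vertex lies in some bag; for every edge, both endpoints lie together in some bag; and for every vertex, the bags containing it form a connected subtree. Here edge (e,b) lies in no bag, so the decomposition is invalid.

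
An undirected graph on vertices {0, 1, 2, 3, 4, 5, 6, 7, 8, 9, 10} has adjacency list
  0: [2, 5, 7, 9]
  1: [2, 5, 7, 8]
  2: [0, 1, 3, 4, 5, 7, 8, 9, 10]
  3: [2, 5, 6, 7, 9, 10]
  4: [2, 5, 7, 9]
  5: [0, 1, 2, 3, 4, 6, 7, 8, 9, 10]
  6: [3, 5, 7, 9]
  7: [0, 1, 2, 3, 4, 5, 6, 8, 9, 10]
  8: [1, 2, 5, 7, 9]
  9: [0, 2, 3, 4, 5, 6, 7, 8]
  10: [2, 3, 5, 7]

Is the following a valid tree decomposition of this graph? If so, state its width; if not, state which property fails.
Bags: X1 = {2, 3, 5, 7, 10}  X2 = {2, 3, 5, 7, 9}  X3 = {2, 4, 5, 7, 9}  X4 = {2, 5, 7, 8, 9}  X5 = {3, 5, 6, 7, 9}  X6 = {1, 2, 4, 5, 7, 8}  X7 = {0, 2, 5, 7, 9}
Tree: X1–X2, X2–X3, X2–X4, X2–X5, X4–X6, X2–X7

No — bags containing vertex 4 are not connected in the tree.

A tree decomposition must satisfy three properties: every vertex lies in some bag; for every edge, both endpoints lie together in some bag; and for every vertex, the bags containing it form a connected subtree. Here bags containing vertex 4 are not connected in the tree, so the decomposition is invalid.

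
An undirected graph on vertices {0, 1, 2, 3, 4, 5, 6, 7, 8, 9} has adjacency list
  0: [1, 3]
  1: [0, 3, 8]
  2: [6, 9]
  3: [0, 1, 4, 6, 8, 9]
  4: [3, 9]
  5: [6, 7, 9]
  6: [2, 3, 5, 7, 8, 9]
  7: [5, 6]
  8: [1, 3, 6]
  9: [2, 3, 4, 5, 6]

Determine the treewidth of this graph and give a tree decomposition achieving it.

Every bag has size at most 3, so the width is 3 − 1 = 2 and tw(G) ≤ 2. Conversely, {2, 6, 9} is a clique of size 3, and the vertices of any clique must share a bag in every tree decomposition; so some bag has ≥ 3 vertices and tw(G) ≥ 2. Therefore the treewidth is 2.

Treewidth 2.
Bags: B1 = {3, 6, 9}  B2 = {3, 6, 8}  B3 = {5, 6, 9}  B4 = {3, 4, 9}  B5 = {1, 3, 8}  B6 = {5, 6, 7}  B7 = {2, 6, 9}  B8 = {0, 1, 3}
Tree: B1–B2, B1–B3, B1–B4, B2–B5, B3–B6, B1–B7, B5–B8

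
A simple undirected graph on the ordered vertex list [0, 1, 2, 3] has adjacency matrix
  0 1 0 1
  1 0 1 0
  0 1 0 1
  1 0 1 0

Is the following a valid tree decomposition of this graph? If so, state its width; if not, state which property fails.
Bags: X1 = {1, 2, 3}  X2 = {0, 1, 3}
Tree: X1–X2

Every vertex of G appears in some bag (union = {0, 1, 2, 3}); every edge is covered by a bag; and for each vertex v the set of bags containing v is connected in the bag tree. The decomposition is therefore valid. The largest bag has 3 vertices, so the width is 2.

Yes; width 2.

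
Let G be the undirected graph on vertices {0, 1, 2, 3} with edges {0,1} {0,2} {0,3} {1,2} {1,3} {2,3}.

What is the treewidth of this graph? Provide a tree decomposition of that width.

Treewidth 3.
Bags: B1 = {0, 1, 2, 3}
Tree: (single bag)

A single bag containing all 4 vertices is trivially a valid decomposition of width 3. On the other hand G contains the 4-clique {0, 1, 2, 3}. A clique must lie in a single bag of any decomposition, so no decomposition can have width below 3. Therefore the treewidth is 3.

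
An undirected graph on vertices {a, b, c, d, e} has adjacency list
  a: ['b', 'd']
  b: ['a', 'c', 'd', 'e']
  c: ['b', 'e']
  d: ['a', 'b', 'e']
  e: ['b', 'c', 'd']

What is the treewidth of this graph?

A width-2 tree decomposition is:
Bags: B1 = {a, b, d}  B2 = {b, d, e}  B3 = {b, c, e}
Tree: B1–B2, B2–B3
Every bag has size at most 3, so the width is 3 − 1 = 2 and tw(G) ≤ 2. For the lower bound, the 3 vertices {b, d, e} are pairwise adjacent, and any tree decomposition puts a clique entirely inside one bag — forcing width ≥ 2. Therefore the treewidth is 2.

2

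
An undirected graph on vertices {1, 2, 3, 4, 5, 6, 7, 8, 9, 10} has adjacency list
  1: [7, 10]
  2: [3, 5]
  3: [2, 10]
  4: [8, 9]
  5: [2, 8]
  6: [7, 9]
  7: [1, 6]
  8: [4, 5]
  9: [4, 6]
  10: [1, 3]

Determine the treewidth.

2

A width-2 tree decomposition is:
Bags: B1 = {1, 7, 10}  B2 = {6, 7, 10}  B3 = {6, 9, 10}  B4 = {4, 9, 10}  B5 = {4, 8, 10}  B6 = {5, 8, 10}  B7 = {2, 5, 10}  B8 = {2, 3, 10}
Tree: B1–B2, B2–B3, B3–B4, B4–B5, B5–B6, B6–B7, B7–B8
Every bag has size at most 3, so the width is 3 − 1 = 2 and tw(G) ≤ 2. The edges 10–1–7–6–9–4–8–5–2–3–10 form a cycle, so G is not a tree and its treewidth is at least 2. Combining the bounds, tw(G) = 2.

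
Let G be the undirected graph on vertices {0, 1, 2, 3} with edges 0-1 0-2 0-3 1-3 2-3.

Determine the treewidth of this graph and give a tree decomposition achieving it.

Treewidth 2.
One such decomposition:
Bags: B1 = {0, 2, 3}  B2 = {0, 1, 3}
Tree: B1–B2

The largest bag has 3 vertices, giving width 2; this decomposition certifies tw(G) ≤ 2. Conversely, {0, 1, 3} is a clique of size 3, and the vertices of any clique must share a bag in every tree decomposition; so some bag has ≥ 3 vertices and tw(G) ≥ 2. The upper and lower bounds meet at 2, so that is the treewidth.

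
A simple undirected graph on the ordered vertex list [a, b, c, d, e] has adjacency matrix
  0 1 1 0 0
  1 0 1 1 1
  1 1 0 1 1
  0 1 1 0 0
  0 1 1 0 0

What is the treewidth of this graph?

A width-2 tree decomposition is:
Bags: B1 = {a, b, c}  B2 = {b, c, e}  B3 = {b, c, d}
Tree: B1–B2, B2–B3
Each bag holds 3 vertices, so the decomposition has width 2, which upper-bounds the treewidth. For the lower bound, the 3 vertices {b, c, d} are pairwise adjacent, and any tree decomposition puts a clique entirely inside one bag — forcing width ≥ 2. Hence tw(G) = 2 exactly.

2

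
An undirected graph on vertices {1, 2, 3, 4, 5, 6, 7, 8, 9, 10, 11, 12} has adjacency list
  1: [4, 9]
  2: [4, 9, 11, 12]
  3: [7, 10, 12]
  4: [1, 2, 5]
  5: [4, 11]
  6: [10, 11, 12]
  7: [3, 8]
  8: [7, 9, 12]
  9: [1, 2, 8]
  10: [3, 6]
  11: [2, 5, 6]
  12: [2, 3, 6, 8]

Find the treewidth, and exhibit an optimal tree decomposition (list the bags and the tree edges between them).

Treewidth 3.
One such decomposition:
Bags: B1 = {3, 6, 7, 10}  B2 = {3, 6, 7, 12}  B3 = {6, 7, 8, 12}  B4 = {6, 8, 11, 12}  B5 = {2, 8, 11, 12}  B6 = {2, 8, 9, 11}  B7 = {2, 5, 9, 11}  B8 = {2, 4, 5, 9}  B9 = {1, 4, 5, 9}
Tree: B1–B2, B2–B3, B3–B4, B4–B5, B5–B6, B6–B7, B7–B8, B8–B9

Every bag has size at most 4, so the width is 4 − 1 = 3 and tw(G) ≤ 3. For the lower bound: the 4 vertex sets {3,7,10}, {6}, {12}, {2,8,9,11} are disjoint, each induces a connected subgraph, and every pair is joined by at least one edge of G. Contracting each set to a single vertex therefore yields K_{4} as a minor, and since treewidth is minor-monotone, tw(G) ≥ tw(K_{4}) = 3. Hence tw(G) = 3 exactly.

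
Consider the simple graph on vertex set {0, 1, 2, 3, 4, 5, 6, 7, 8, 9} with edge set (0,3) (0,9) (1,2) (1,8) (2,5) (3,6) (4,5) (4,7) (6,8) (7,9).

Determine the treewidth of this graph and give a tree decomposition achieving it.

The largest bag has 3 vertices, giving width 2; this decomposition certifies tw(G) ≤ 2. Since 8–6–3–0–9–7–4–5–2–1–8 is a cycle in G, G is not acyclic. Forests are exactly the graphs of treewidth ≤ 1, so tw(G) ≥ 2. The upper and lower bounds meet at 2, so that is the treewidth.

Treewidth 2.
Bags: B1 = {3, 6, 8}  B2 = {0, 3, 8}  B3 = {0, 8, 9}  B4 = {7, 8, 9}  B5 = {4, 7, 8}  B6 = {4, 5, 8}  B7 = {2, 5, 8}  B8 = {1, 2, 8}
Tree: B1–B2, B2–B3, B3–B4, B4–B5, B5–B6, B6–B7, B7–B8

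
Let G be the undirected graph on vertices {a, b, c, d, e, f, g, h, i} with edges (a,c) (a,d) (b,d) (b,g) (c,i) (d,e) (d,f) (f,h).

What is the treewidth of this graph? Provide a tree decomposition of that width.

Every bag has size at most 2, so the width is 2 − 1 = 1 and tw(G) ≤ 1. G has an edge, so its treewidth is at least 1. Combining the bounds, tw(G) = 1.

Treewidth 1.
One such decomposition:
Bags: B1 = {a, c}  B2 = {a, d}  B3 = {d, e}  B4 = {b, d}  B5 = {b, g}  B6 = {c, i}  B7 = {d, f}  B8 = {f, h}
Tree: B1–B2, B2–B3, B3–B4, B4–B5, B1–B6, B3–B7, B7–B8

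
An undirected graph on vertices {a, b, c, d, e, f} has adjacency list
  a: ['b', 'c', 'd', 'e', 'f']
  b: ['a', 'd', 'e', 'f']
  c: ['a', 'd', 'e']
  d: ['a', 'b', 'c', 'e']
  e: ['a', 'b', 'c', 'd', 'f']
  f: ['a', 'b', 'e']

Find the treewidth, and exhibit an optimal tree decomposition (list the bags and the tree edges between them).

Treewidth 3.
One optimal decomposition is:
Bags: B1 = {a, b, d, e}  B2 = {a, b, e, f}  B3 = {a, c, d, e}
Tree: B1–B2, B1–B3

The largest bag has 4 vertices, giving width 3; this decomposition certifies tw(G) ≤ 3. For the lower bound, the 4 vertices {a, c, d, e} are pairwise adjacent, and any tree decomposition puts a clique entirely inside one bag — forcing width ≥ 3. Therefore the treewidth is 3.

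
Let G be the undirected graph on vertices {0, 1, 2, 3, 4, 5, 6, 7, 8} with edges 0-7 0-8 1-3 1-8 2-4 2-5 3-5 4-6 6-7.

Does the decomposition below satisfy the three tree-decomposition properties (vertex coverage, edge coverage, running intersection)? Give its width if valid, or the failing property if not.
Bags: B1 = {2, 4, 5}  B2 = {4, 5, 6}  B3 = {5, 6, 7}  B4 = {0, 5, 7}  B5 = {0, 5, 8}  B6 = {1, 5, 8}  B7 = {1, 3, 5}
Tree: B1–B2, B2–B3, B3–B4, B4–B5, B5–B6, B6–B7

Yes; width 2.

Checking the three conditions: (i) the bags cover all of {0, 1, 2, 3, 4, 5, 6, 7, 8}; (ii) for each edge, some bag contains both endpoints; (iii) the bags containing any fixed vertex form a subtree. All hold, so the decomposition is valid with width 3 − 1 = 2.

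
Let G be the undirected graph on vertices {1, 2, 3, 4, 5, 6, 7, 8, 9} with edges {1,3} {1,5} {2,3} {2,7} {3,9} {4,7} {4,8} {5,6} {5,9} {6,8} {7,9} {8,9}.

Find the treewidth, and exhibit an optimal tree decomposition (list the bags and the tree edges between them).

The largest bag has 4 vertices, giving width 3; this decomposition certifies tw(G) ≤ 3. For the lower bound: the 4 vertex sets {2,4,7}, {3}, {9}, {1,5,6,8} are disjoint, each induces a connected subgraph, and every pair is joined by at least one edge of G. Contracting each set to a single vertex therefore yields K_{4} as a minor, and since treewidth is minor-monotone, tw(G) ≥ tw(K_{4}) = 3. Therefore the treewidth is 3.

Treewidth 3.
One such decomposition:
Bags: B1 = {2, 3, 4, 7}  B2 = {3, 4, 7, 9}  B3 = {3, 4, 8, 9}  B4 = {1, 3, 8, 9}  B5 = {1, 5, 8, 9}  B6 = {1, 5, 6, 8}
Tree: B1–B2, B2–B3, B3–B4, B4–B5, B5–B6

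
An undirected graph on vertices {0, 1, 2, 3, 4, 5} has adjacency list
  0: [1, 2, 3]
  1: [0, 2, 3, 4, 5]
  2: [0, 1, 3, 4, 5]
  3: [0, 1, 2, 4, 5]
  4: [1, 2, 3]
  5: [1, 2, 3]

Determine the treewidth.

A width-3 tree decomposition is:
Bags: B1 = {1, 2, 3, 4}  B2 = {0, 1, 2, 3}  B3 = {1, 2, 3, 5}
Tree: B1–B2, B1–B3
The largest bag has 4 vertices, giving width 3; this decomposition certifies tw(G) ≤ 3. On the other hand G contains the 4-clique {0, 1, 2, 3}. A clique must lie in a single bag of any decomposition, so no decomposition can have width below 3. Combining the bounds, tw(G) = 3.

3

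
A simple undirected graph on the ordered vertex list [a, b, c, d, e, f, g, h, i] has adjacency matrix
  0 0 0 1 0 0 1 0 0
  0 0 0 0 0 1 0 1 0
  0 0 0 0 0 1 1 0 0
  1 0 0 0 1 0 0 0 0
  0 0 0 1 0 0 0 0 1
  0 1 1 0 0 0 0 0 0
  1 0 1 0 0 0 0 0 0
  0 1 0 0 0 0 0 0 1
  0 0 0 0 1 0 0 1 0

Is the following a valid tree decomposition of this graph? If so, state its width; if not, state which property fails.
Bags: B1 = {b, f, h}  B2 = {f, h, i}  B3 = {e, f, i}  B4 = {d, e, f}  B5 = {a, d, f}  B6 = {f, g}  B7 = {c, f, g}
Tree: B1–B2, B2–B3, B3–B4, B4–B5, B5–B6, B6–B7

No — edge (a,g) lies in no bag.

A tree decomposition must satisfy three properties: every vertex lies in some bag; for every edge, both endpoints lie together in some bag; and for every vertex, the bags containing it form a connected subtree. Here edge (a,g) lies in no bag, so the decomposition is invalid.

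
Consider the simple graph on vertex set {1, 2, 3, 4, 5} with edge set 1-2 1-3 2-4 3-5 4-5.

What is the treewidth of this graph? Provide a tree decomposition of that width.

The largest bag has 3 vertices, giving width 2; this decomposition certifies tw(G) ≤ 2. The edges 3–1–2–4–5–3 form a cycle, so G is not a tree and its treewidth is at least 2. Therefore the treewidth is 2.

Treewidth 2.
One optimal decomposition is:
Bags: B1 = {1, 2, 3}  B2 = {2, 3, 4}  B3 = {3, 4, 5}
Tree: B1–B2, B2–B3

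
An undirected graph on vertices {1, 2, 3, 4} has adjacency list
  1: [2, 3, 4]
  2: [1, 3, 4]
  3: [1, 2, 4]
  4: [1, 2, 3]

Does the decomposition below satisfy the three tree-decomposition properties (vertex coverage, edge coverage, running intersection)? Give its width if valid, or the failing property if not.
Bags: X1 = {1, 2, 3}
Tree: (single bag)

A tree decomposition must satisfy three properties: every vertex lies in some bag; for every edge, both endpoints lie together in some bag; and for every vertex, the bags containing it form a connected subtree. Here vertex 4 appears in no bag, so the decomposition is invalid.

No — vertex 4 appears in no bag.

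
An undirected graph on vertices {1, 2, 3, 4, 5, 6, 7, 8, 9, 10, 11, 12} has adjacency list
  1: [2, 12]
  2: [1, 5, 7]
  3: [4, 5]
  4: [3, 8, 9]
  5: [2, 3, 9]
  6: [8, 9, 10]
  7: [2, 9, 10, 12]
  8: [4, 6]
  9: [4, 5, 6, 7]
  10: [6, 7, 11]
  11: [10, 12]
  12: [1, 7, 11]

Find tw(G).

3

A width-3 tree decomposition is:
Bags: B1 = {1, 2, 11, 12}  B2 = {2, 7, 11, 12}  B3 = {2, 7, 10, 11}  B4 = {2, 5, 7, 10}  B5 = {5, 7, 9, 10}  B6 = {5, 6, 9, 10}  B7 = {3, 5, 6, 9}  B8 = {3, 4, 6, 9}  B9 = {3, 4, 6, 8}
Tree: B1–B2, B2–B3, B3–B4, B4–B5, B5–B6, B6–B7, B7–B8, B8–B9
Every bag has size at most 4, so the width is 4 − 1 = 3 and tw(G) ≤ 3. For the lower bound: the 4 vertex sets {1,11,12}, {2}, {7}, {5,6,9,10} are disjoint, each induces a connected subgraph, and every pair is joined by at least one edge of G. Contracting each set to a single vertex therefore yields K_{4} as a minor, and since treewidth is minor-monotone, tw(G) ≥ tw(K_{4}) = 3. Hence tw(G) = 3 exactly.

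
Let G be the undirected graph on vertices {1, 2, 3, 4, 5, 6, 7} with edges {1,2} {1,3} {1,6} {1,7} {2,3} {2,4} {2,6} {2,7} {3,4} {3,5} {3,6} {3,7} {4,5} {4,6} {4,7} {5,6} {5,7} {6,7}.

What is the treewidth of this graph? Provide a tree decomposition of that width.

Treewidth 4.
Bags: B1 = {2, 3, 4, 6, 7}  B2 = {1, 2, 3, 6, 7}  B3 = {3, 4, 5, 6, 7}
Tree: B1–B2, B1–B3

The largest bag has 5 vertices, giving width 4; this decomposition certifies tw(G) ≤ 4. Conversely, {1, 2, 3, 6, 7} is a clique of size 5, and the vertices of any clique must share a bag in every tree decomposition; so some bag has ≥ 5 vertices and tw(G) ≥ 4. Therefore the treewidth is 4.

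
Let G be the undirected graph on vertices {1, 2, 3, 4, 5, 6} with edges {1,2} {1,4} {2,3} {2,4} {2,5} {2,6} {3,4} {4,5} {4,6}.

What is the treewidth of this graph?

A width-2 tree decomposition is:
Bags: B1 = {2, 3, 4}  B2 = {2, 4, 6}  B3 = {1, 2, 4}  B4 = {2, 4, 5}
Tree: B1–B2, B2–B3, B3–B4
Every bag has size at most 3, so the width is 3 − 1 = 2 and tw(G) ≤ 2. Conversely, {1, 2, 4} is a clique of size 3, and the vertices of any clique must share a bag in every tree decomposition; so some bag has ≥ 3 vertices and tw(G) ≥ 2. Combining the bounds, tw(G) = 2.

2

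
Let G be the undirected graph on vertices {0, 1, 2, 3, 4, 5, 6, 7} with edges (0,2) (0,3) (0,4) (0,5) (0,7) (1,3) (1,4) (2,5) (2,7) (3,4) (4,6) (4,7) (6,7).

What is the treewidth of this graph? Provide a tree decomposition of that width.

Treewidth 2.
One optimal decomposition is:
Bags: B1 = {0, 2, 5}  B2 = {0, 2, 7}  B3 = {0, 4, 7}  B4 = {0, 3, 4}  B5 = {4, 6, 7}  B6 = {1, 3, 4}
Tree: B1–B2, B2–B3, B3–B4, B3–B5, B4–B6

Every bag has size at most 3, so the width is 3 − 1 = 2 and tw(G) ≤ 2. Conversely, {0, 2, 5} is a clique of size 3, and the vertices of any clique must share a bag in every tree decomposition; so some bag has ≥ 3 vertices and tw(G) ≥ 2. Therefore the treewidth is 2.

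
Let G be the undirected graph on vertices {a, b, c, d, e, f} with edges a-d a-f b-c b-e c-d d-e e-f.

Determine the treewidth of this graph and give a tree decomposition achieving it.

Treewidth 2.
One optimal decomposition is:
Bags: B1 = {b, c, d}  B2 = {b, d, e}  B3 = {a, d, e}  B4 = {a, e, f}
Tree: B1–B2, B2–B3, B3–B4

The largest bag has 3 vertices, giving width 2; this decomposition certifies tw(G) ≤ 2. The edges c–b–e–d–c form a cycle, so G is not a tree and its treewidth is at least 2. Therefore the treewidth is 2.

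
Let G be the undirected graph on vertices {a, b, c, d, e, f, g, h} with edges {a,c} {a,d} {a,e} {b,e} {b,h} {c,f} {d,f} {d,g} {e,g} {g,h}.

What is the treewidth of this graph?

A width-2 tree decomposition is:
Bags: B1 = {b, g, h}  B2 = {b, e, g}  B3 = {d, e, g}  B4 = {a, d, e}  B5 = {a, d, f}  B6 = {a, c, f}
Tree: B1–B2, B2–B3, B3–B4, B4–B5, B5–B6
Every bag has size at most 3, so the width is 3 − 1 = 2 and tw(G) ≤ 2. The edges h–b–e–g–h form a cycle, so G is not a tree and its treewidth is at least 2. The upper and lower bounds meet at 2, so that is the treewidth.

2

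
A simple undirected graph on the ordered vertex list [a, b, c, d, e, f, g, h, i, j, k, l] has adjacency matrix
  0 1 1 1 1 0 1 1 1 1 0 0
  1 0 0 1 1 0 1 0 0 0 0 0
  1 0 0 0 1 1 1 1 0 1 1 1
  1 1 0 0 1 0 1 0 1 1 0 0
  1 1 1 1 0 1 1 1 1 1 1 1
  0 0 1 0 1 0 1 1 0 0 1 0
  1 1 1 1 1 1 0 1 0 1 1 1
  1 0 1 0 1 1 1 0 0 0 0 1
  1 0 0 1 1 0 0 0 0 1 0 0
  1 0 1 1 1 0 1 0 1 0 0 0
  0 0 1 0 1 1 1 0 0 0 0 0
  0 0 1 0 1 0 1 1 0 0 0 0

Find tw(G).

4

A width-4 tree decomposition is:
Bags: B1 = {a, d, e, g, j}  B2 = {a, c, e, g, j}  B3 = {a, c, e, g, h}  B4 = {a, d, e, i, j}  B5 = {c, e, f, g, h}  B6 = {a, b, d, e, g}  B7 = {c, e, f, g, k}  B8 = {c, e, g, h, l}
Tree: B1–B2, B2–B3, B1–B4, B3–B5, B1–B6, B5–B7, B3–B8
Each bag holds 5 vertices, so the decomposition has width 4, which upper-bounds the treewidth. On the other hand G contains the 5-clique {a, d, e, g, j}. A clique must lie in a single bag of any decomposition, so no decomposition can have width below 4. Therefore the treewidth is 4.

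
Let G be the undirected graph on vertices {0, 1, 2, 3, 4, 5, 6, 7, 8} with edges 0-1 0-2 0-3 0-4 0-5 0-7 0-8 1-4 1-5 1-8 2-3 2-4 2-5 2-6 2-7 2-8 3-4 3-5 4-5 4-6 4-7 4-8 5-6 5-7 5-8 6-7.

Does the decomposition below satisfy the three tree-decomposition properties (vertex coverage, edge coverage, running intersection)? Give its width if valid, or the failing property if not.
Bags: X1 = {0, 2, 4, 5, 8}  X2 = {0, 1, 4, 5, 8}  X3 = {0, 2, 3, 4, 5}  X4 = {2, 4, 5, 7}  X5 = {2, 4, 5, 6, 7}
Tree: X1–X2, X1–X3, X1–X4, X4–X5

A tree decomposition must satisfy three properties: every vertex lies in some bag; for every edge, both endpoints lie together in some bag; and for every vertex, the bags containing it form a connected subtree. Here edge (0,7) lies in no bag, so the decomposition is invalid.

No — edge (0,7) lies in no bag.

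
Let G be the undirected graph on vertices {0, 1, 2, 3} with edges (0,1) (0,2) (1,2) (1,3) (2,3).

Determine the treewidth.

A width-2 tree decomposition is:
Bags: B1 = {1, 2, 3}  B2 = {0, 1, 2}
Tree: B1–B2
The largest bag has 3 vertices, giving width 2; this decomposition certifies tw(G) ≤ 2. For the lower bound, the 3 vertices {0, 1, 2} are pairwise adjacent, and any tree decomposition puts a clique entirely inside one bag — forcing width ≥ 2. Hence tw(G) = 2 exactly.

2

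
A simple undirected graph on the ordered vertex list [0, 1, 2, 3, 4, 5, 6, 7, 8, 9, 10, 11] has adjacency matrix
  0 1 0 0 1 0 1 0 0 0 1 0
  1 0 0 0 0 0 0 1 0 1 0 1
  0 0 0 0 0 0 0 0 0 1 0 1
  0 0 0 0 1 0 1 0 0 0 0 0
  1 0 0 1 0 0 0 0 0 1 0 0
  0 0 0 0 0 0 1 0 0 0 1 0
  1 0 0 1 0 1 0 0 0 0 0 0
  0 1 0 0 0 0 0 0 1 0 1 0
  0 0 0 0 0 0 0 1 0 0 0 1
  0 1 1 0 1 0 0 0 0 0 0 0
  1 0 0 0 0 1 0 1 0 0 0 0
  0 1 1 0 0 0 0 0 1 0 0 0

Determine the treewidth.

A width-3 tree decomposition is:
Bags: B1 = {2, 7, 8, 11}  B2 = {1, 2, 7, 11}  B3 = {1, 2, 7, 9}  B4 = {1, 7, 9, 10}  B5 = {0, 1, 9, 10}  B6 = {0, 4, 9, 10}  B7 = {0, 4, 5, 10}  B8 = {0, 4, 5, 6}  B9 = {3, 4, 5, 6}
Tree: B1–B2, B2–B3, B3–B4, B4–B5, B5–B6, B6–B7, B7–B8, B8–B9
The largest bag has 4 vertices, giving width 3; this decomposition certifies tw(G) ≤ 3. For the lower bound: the 4 vertex sets {2,8,11}, {7}, {1}, {0,4,9,10} are disjoint, each induces a connected subgraph, and every pair is joined by at least one edge of G. Contracting each set to a single vertex therefore yields K_{4} as a minor, and since treewidth is minor-monotone, tw(G) ≥ tw(K_{4}) = 3. Combining the bounds, tw(G) = 3.

3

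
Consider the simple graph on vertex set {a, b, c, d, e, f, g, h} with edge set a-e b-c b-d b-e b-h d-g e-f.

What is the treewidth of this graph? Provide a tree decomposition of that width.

Each bag holds 2 vertices, so the decomposition has width 1, which upper-bounds the treewidth. Since G has at least one edge (e.g. e–b), it is not an edgeless graph, so tw(G) ≥ 1. Hence tw(G) = 1 exactly.

Treewidth 1.
One such decomposition:
Bags: B1 = {b, e}  B2 = {b, c}  B3 = {b, d}  B4 = {e, f}  B5 = {a, e}  B6 = {b, h}  B7 = {d, g}
Tree: B1–B2, B1–B3, B1–B4, B4–B5, B1–B6, B3–B7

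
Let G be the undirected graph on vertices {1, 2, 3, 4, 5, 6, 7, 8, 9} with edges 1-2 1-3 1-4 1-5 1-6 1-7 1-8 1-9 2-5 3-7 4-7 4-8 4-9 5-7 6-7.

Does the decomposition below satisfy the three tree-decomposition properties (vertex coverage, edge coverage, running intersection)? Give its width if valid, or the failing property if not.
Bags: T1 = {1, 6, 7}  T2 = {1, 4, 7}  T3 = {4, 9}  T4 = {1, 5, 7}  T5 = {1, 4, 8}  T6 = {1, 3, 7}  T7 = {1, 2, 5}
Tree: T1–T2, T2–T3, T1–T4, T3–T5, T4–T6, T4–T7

No — edge (1,9) lies in no bag.

A tree decomposition must satisfy three properties: every vertex lies in some bag; for every edge, both endpoints lie together in some bag; and for every vertex, the bags containing it form a connected subtree. Here edge (1,9) lies in no bag, so the decomposition is invalid.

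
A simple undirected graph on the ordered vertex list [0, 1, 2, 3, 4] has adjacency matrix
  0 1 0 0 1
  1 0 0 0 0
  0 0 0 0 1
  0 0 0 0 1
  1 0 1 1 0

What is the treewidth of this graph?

1

A width-1 tree decomposition is:
Bags: B1 = {0, 4}  B2 = {2, 4}  B3 = {3, 4}  B4 = {0, 1}
Tree: B1–B2, B2–B3, B1–B4
Every bag has size at most 2, so the width is 2 − 1 = 1 and tw(G) ≤ 1. G has an edge, so its treewidth is at least 1. Hence tw(G) = 1 exactly.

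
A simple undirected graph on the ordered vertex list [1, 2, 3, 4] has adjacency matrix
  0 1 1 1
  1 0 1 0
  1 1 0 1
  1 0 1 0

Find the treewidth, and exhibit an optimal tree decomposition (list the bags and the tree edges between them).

Treewidth 2.
One such decomposition:
Bags: B1 = {1, 3, 4}  B2 = {1, 2, 3}
Tree: B1–B2

Each bag holds 3 vertices, so the decomposition has width 2, which upper-bounds the treewidth. Conversely, {1, 2, 3} is a clique of size 3, and the vertices of any clique must share a bag in every tree decomposition; so some bag has ≥ 3 vertices and tw(G) ≥ 2. The upper and lower bounds meet at 2, so that is the treewidth.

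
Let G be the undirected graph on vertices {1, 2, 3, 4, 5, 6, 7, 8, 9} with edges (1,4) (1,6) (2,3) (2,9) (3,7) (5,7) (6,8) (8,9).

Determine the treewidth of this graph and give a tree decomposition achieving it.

The largest bag has 2 vertices, giving width 1; this decomposition certifies tw(G) ≤ 1. Since G has at least one edge (e.g. 5–7), it is not an edgeless graph, so tw(G) ≥ 1. Therefore the treewidth is 1.

Treewidth 1.
One such decomposition:
Bags: B1 = {5, 7}  B2 = {3, 7}  B3 = {2, 3}  B4 = {2, 9}  B5 = {8, 9}  B6 = {6, 8}  B7 = {1, 6}  B8 = {1, 4}
Tree: B1–B2, B2–B3, B3–B4, B4–B5, B5–B6, B6–B7, B7–B8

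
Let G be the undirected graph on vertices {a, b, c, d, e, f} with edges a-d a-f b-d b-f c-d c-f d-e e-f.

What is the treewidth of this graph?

2

A width-2 tree decomposition is:
Bags: B1 = {a, d, f}  B2 = {c, d, f}  B3 = {d, e, f}  B4 = {b, d, f}
Tree: B1–B2, B2–B3, B3–B4
Every bag has size at most 3, so the width is 3 − 1 = 2 and tw(G) ≤ 2. For the lower bound, G contains the cycle f–a–d–c–f, so G is not a forest; only forests have treewidth ≤ 1, hence tw(G) ≥ 2. The upper and lower bounds meet at 2, so that is the treewidth.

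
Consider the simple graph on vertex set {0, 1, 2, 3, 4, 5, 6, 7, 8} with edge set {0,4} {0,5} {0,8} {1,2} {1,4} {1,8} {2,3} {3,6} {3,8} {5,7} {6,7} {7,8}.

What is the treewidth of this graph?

3

A width-3 tree decomposition is:
Bags: B1 = {0, 4, 5, 7}  B2 = {0, 4, 7, 8}  B3 = {1, 4, 7, 8}  B4 = {1, 6, 7, 8}  B5 = {1, 3, 6, 8}  B6 = {1, 2, 3, 6}
Tree: B1–B2, B2–B3, B3–B4, B4–B5, B5–B6
The largest bag has 4 vertices, giving width 3; this decomposition certifies tw(G) ≤ 3. For the lower bound: the 4 vertex sets {0,4,5}, {7}, {8}, {1,2,3,6} are disjoint, each induces a connected subgraph, and every pair is joined by at least one edge of G. Contracting each set to a single vertex therefore yields K_{4} as a minor, and since treewidth is minor-monotone, tw(G) ≥ tw(K_{4}) = 3. The upper and lower bounds meet at 3, so that is the treewidth.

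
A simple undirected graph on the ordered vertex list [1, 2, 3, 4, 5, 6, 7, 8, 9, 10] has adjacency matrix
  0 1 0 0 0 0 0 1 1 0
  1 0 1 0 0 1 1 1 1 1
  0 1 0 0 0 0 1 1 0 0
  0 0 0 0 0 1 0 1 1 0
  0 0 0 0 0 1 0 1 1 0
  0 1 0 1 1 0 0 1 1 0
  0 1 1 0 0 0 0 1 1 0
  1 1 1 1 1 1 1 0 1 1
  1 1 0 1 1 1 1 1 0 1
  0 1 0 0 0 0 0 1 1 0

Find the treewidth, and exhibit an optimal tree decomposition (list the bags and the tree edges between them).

Treewidth 3.
One such decomposition:
Bags: B1 = {2, 6, 8, 9}  B2 = {5, 6, 8, 9}  B3 = {4, 6, 8, 9}  B4 = {2, 8, 9, 10}  B5 = {1, 2, 8, 9}  B6 = {2, 7, 8, 9}  B7 = {2, 3, 7, 8}
Tree: B1–B2, B2–B3, B1–B4, B1–B5, B1–B6, B6–B7

Every bag has size at most 4, so the width is 4 − 1 = 3 and tw(G) ≤ 3. On the other hand G contains the 4-clique {1, 2, 8, 9}. A clique must lie in a single bag of any decomposition, so no decomposition can have width below 3. Combining the bounds, tw(G) = 3.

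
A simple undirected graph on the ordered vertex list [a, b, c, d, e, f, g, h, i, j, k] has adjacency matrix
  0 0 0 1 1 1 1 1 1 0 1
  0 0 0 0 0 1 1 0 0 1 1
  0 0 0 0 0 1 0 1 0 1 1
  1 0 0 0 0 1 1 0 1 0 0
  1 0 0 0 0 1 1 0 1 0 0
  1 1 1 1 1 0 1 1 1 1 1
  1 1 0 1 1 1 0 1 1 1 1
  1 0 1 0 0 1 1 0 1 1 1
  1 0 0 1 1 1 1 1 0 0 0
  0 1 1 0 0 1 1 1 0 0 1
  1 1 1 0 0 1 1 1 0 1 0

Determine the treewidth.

A width-4 tree decomposition is:
Bags: B1 = {a, f, g, h, i}  B2 = {a, f, g, h, k}  B3 = {f, g, h, j, k}  B4 = {c, f, h, j, k}  B5 = {a, e, f, g, i}  B6 = {b, f, g, j, k}  B7 = {a, d, f, g, i}
Tree: B1–B2, B2–B3, B3–B4, B1–B5, B3–B6, B1–B7
The largest bag has 5 vertices, giving width 4; this decomposition certifies tw(G) ≤ 4. For the lower bound, the 5 vertices {f, g, h, j, k} are pairwise adjacent, and any tree decomposition puts a clique entirely inside one bag — forcing width ≥ 4. The upper and lower bounds meet at 4, so that is the treewidth.

4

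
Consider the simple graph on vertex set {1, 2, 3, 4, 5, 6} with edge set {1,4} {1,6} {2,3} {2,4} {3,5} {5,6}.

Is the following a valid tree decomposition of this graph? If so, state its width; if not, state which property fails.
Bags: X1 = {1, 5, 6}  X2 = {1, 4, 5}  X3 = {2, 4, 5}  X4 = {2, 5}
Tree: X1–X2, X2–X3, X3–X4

A tree decomposition must satisfy three properties: every vertex lies in some bag; for every edge, both endpoints lie together in some bag; and for every vertex, the bags containing it form a connected subtree. Here vertex 3 appears in no bag, so the decomposition is invalid.

No — vertex 3 appears in no bag.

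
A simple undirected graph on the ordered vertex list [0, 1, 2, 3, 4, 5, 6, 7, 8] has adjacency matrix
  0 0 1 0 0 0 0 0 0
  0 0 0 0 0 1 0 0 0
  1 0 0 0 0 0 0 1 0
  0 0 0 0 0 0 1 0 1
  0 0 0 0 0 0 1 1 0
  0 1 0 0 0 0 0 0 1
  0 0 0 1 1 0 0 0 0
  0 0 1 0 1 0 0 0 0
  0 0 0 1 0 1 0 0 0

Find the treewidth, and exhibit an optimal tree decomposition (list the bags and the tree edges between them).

The largest bag has 2 vertices, giving width 1; this decomposition certifies tw(G) ≤ 1. Any graph with an edge has treewidth ≥ 1, and G has the edge 0–2. The upper and lower bounds meet at 1, so that is the treewidth.

Treewidth 1.
One optimal decomposition is:
Bags: B1 = {0, 2}  B2 = {2, 7}  B3 = {4, 7}  B4 = {4, 6}  B5 = {3, 6}  B6 = {3, 8}  B7 = {5, 8}  B8 = {1, 5}
Tree: B1–B2, B2–B3, B3–B4, B4–B5, B5–B6, B6–B7, B7–B8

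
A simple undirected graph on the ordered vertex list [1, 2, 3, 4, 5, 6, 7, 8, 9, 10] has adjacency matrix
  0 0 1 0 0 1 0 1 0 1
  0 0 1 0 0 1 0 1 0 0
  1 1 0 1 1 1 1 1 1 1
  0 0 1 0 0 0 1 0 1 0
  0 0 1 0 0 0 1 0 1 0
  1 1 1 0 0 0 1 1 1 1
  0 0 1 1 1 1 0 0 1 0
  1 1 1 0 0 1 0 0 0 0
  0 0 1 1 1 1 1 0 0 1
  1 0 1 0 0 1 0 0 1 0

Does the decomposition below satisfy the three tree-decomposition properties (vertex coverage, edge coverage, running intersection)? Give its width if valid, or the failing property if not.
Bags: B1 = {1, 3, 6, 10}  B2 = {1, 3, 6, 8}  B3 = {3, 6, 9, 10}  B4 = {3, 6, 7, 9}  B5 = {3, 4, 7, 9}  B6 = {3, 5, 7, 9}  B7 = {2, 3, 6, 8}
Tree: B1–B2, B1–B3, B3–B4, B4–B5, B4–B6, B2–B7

Checking the three conditions: (i) the bags cover all of {1, 2, 3, 4, 5, 6, 7, 8, 9, 10}; (ii) for each edge, some bag contains both endpoints; (iii) the bags containing any fixed vertex form a subtree. All hold, so the decomposition is valid with width 4 − 1 = 3.

Yes; width 3.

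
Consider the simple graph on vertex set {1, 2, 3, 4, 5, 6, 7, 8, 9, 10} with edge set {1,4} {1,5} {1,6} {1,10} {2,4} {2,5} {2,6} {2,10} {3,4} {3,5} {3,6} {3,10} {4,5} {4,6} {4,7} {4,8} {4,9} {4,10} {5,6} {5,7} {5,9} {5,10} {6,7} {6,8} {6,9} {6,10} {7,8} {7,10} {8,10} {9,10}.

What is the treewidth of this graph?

4

A width-4 tree decomposition is:
Bags: B1 = {4, 5, 6, 7, 10}  B2 = {3, 4, 5, 6, 10}  B3 = {4, 5, 6, 9, 10}  B4 = {1, 4, 5, 6, 10}  B5 = {4, 6, 7, 8, 10}  B6 = {2, 4, 5, 6, 10}
Tree: B1–B2, B1–B3, B2–B4, B1–B5, B2–B6
Each bag holds 5 vertices, so the decomposition has width 4, which upper-bounds the treewidth. On the other hand G contains the 5-clique {4, 6, 7, 8, 10}. A clique must lie in a single bag of any decomposition, so no decomposition can have width below 4. Therefore the treewidth is 4.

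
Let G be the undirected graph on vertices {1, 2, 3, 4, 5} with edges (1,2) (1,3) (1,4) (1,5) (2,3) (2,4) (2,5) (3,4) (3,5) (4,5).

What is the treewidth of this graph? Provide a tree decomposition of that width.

Treewidth 4.
One optimal decomposition is:
Bags: B1 = {1, 2, 3, 4, 5}
Tree: (single bag)

With just one bag of size 5, the width is 5 − 1 = 4, so tw(G) ≤ 4. Conversely, {1, 2, 3, 4, 5} is a clique of size 5, and the vertices of any clique must share a bag in every tree decomposition; so some bag has ≥ 5 vertices and tw(G) ≥ 4. Combining the bounds, tw(G) = 4.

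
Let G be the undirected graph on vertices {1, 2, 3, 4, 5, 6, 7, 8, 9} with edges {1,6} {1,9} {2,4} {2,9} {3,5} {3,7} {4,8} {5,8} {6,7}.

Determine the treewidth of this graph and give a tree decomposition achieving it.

Treewidth 2.
One optimal decomposition is:
Bags: B1 = {1, 2, 9}  B2 = {1, 2, 6}  B3 = {2, 6, 7}  B4 = {2, 3, 7}  B5 = {2, 3, 5}  B6 = {2, 5, 8}  B7 = {2, 4, 8}
Tree: B1–B2, B2–B3, B3–B4, B4–B5, B5–B6, B6–B7

The largest bag has 3 vertices, giving width 2; this decomposition certifies tw(G) ≤ 2. Since 2–9–1–6–7–3–5–8–4–2 is a cycle in G, G is not acyclic. Forests are exactly the graphs of treewidth ≤ 1, so tw(G) ≥ 2. Therefore the treewidth is 2.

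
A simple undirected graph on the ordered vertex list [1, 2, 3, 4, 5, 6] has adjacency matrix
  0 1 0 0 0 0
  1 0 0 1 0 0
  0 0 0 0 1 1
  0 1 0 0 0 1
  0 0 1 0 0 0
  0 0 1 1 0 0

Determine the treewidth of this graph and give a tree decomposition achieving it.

The largest bag has 2 vertices, giving width 1; this decomposition certifies tw(G) ≤ 1. G has an edge, so its treewidth is at least 1. The upper and lower bounds meet at 1, so that is the treewidth.

Treewidth 1.
One optimal decomposition is:
Bags: B1 = {3, 5}  B2 = {3, 6}  B3 = {4, 6}  B4 = {2, 4}  B5 = {1, 2}
Tree: B1–B2, B2–B3, B3–B4, B4–B5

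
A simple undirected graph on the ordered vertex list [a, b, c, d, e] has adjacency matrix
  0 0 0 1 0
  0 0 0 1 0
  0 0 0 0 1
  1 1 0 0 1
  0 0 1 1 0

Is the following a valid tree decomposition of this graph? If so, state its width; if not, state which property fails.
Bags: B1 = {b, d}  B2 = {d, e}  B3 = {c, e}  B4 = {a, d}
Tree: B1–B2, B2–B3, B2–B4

Checking the three conditions: (i) the bags cover all of {a, b, c, d, e}; (ii) for each edge, some bag contains both endpoints; (iii) the bags containing any fixed vertex form a subtree. All hold, so the decomposition is valid with width 2 − 1 = 1.

Yes; width 1.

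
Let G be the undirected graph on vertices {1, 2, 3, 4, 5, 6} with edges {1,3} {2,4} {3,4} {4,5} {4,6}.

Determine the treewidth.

A width-1 tree decomposition is:
Bags: B1 = {3, 4}  B2 = {4, 5}  B3 = {2, 4}  B4 = {1, 3}  B5 = {4, 6}
Tree: B1–B2, B2–B3, B1–B4, B2–B5
Each bag holds 2 vertices, so the decomposition has width 1, which upper-bounds the treewidth. Any graph with an edge has treewidth ≥ 1, and G has the edge 4–3. The upper and lower bounds meet at 1, so that is the treewidth.

1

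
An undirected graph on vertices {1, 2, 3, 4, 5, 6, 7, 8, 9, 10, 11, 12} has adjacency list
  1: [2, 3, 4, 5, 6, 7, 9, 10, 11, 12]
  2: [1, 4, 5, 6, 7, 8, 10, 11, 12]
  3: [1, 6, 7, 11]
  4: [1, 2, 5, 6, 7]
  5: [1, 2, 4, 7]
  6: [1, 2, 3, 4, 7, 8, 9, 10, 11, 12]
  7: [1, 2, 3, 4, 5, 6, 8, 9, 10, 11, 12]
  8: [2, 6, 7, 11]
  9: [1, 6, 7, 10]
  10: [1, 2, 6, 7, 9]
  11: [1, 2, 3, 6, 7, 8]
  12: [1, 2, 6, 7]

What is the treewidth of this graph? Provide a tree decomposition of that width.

Treewidth 4.
One optimal decomposition is:
Bags: B1 = {1, 2, 6, 7, 12}  B2 = {1, 2, 4, 6, 7}  B3 = {1, 2, 6, 7, 11}  B4 = {1, 2, 6, 7, 10}  B5 = {1, 2, 4, 5, 7}  B6 = {1, 3, 6, 7, 11}  B7 = {1, 6, 7, 9, 10}  B8 = {2, 6, 7, 8, 11}
Tree: B1–B2, B1–B3, B2–B4, B2–B5, B3–B6, B4–B7, B3–B8

Each bag holds 5 vertices, so the decomposition has width 4, which upper-bounds the treewidth. Conversely, {2, 6, 7, 8, 11} is a clique of size 5, and the vertices of any clique must share a bag in every tree decomposition; so some bag has ≥ 5 vertices and tw(G) ≥ 4. Hence tw(G) = 4 exactly.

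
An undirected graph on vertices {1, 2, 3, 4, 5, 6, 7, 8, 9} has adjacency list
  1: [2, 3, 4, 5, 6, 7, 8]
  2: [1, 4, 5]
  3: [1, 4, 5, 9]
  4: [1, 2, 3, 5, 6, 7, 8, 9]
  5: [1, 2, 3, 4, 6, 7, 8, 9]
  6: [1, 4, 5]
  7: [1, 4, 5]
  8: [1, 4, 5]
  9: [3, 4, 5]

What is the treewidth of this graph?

3

A width-3 tree decomposition is:
Bags: B1 = {1, 3, 4, 5}  B2 = {1, 4, 5, 8}  B3 = {1, 4, 5, 6}  B4 = {3, 4, 5, 9}  B5 = {1, 4, 5, 7}  B6 = {1, 2, 4, 5}
Tree: B1–B2, B2–B3, B1–B4, B3–B5, B3–B6
Each bag holds 4 vertices, so the decomposition has width 3, which upper-bounds the treewidth. On the other hand G contains the 4-clique {1, 2, 4, 5}. A clique must lie in a single bag of any decomposition, so no decomposition can have width below 3. Hence tw(G) = 3 exactly.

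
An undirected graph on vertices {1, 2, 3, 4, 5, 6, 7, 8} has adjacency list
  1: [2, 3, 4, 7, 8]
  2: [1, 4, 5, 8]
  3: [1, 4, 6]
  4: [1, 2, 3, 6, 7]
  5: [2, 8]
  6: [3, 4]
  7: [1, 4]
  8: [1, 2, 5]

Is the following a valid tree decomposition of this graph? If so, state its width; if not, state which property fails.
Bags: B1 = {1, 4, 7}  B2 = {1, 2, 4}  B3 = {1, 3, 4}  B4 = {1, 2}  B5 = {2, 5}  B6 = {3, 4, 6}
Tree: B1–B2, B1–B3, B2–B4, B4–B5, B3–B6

No — vertex 8 appears in no bag.

A tree decomposition must satisfy three properties: every vertex lies in some bag; for every edge, both endpoints lie together in some bag; and for every vertex, the bags containing it form a connected subtree. Here vertex 8 appears in no bag, so the decomposition is invalid.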